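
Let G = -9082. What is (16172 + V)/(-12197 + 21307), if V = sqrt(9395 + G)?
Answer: 8086/4555 + sqrt(313)/9110 ≈ 1.7771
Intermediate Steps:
V = sqrt(313) (V = sqrt(9395 - 9082) = sqrt(313) ≈ 17.692)
(16172 + V)/(-12197 + 21307) = (16172 + sqrt(313))/(-12197 + 21307) = (16172 + sqrt(313))/9110 = (16172 + sqrt(313))*(1/9110) = 8086/4555 + sqrt(313)/9110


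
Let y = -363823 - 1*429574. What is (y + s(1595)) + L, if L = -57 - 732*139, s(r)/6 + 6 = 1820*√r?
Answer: -895238 + 10920*√1595 ≈ -4.5912e+5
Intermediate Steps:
s(r) = -36 + 10920*√r (s(r) = -36 + 6*(1820*√r) = -36 + 10920*√r)
y = -793397 (y = -363823 - 429574 = -793397)
L = -101805 (L = -57 - 101748 = -101805)
(y + s(1595)) + L = (-793397 + (-36 + 10920*√1595)) - 101805 = (-793433 + 10920*√1595) - 101805 = -895238 + 10920*√1595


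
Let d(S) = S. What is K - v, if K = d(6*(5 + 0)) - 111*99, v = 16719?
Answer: -27678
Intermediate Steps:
K = -10959 (K = 6*(5 + 0) - 111*99 = 6*5 - 10989 = 30 - 10989 = -10959)
K - v = -10959 - 1*16719 = -10959 - 16719 = -27678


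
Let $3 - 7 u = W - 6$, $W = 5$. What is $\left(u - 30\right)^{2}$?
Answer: $\frac{42436}{49} \approx 866.04$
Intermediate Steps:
$u = \frac{4}{7}$ ($u = \frac{3}{7} - \frac{5 - 6}{7} = \frac{3}{7} - - \frac{1}{7} = \frac{3}{7} + \frac{1}{7} = \frac{4}{7} \approx 0.57143$)
$\left(u - 30\right)^{2} = \left(\frac{4}{7} - 30\right)^{2} = \left(- \frac{206}{7}\right)^{2} = \frac{42436}{49}$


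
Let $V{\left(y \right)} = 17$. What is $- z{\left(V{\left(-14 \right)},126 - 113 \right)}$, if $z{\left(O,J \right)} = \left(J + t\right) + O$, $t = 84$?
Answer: $-114$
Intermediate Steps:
$z{\left(O,J \right)} = 84 + J + O$ ($z{\left(O,J \right)} = \left(J + 84\right) + O = \left(84 + J\right) + O = 84 + J + O$)
$- z{\left(V{\left(-14 \right)},126 - 113 \right)} = - (84 + \left(126 - 113\right) + 17) = - (84 + 13 + 17) = \left(-1\right) 114 = -114$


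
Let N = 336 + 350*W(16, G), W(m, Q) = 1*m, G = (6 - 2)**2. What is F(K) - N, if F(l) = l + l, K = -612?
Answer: -7160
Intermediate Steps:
G = 16 (G = 4**2 = 16)
W(m, Q) = m
F(l) = 2*l
N = 5936 (N = 336 + 350*16 = 336 + 5600 = 5936)
F(K) - N = 2*(-612) - 1*5936 = -1224 - 5936 = -7160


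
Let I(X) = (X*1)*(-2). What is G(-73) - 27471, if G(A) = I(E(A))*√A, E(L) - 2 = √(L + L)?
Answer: -27471 + 146*√2 - 4*I*√73 ≈ -27265.0 - 34.176*I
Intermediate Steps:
E(L) = 2 + √2*√L (E(L) = 2 + √(L + L) = 2 + √(2*L) = 2 + √2*√L)
I(X) = -2*X (I(X) = X*(-2) = -2*X)
G(A) = √A*(-4 - 2*√2*√A) (G(A) = (-2*(2 + √2*√A))*√A = (-4 - 2*√2*√A)*√A = √A*(-4 - 2*√2*√A))
G(-73) - 27471 = (-4*I*√73 - 2*(-73)*√2) - 27471 = (-4*I*√73 + 146*√2) - 27471 = (146*√2 - 4*I*√73) - 27471 = -27471 + 146*√2 - 4*I*√73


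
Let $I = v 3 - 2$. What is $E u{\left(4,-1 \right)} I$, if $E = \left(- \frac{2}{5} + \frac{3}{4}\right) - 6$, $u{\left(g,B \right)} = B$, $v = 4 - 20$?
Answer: $- \frac{565}{2} \approx -282.5$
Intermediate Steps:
$v = -16$ ($v = 4 - 20 = -16$)
$I = -50$ ($I = \left(-16\right) 3 - 2 = -48 - 2 = -50$)
$E = - \frac{113}{20}$ ($E = \left(\left(-2\right) \frac{1}{5} + 3 \cdot \frac{1}{4}\right) - 6 = \left(- \frac{2}{5} + \frac{3}{4}\right) - 6 = \frac{7}{20} - 6 = - \frac{113}{20} \approx -5.65$)
$E u{\left(4,-1 \right)} I = \left(- \frac{113}{20}\right) \left(-1\right) \left(-50\right) = \frac{113}{20} \left(-50\right) = - \frac{565}{2}$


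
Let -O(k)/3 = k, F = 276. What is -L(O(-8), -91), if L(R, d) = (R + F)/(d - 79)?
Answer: 30/17 ≈ 1.7647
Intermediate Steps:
O(k) = -3*k
L(R, d) = (276 + R)/(-79 + d) (L(R, d) = (R + 276)/(d - 79) = (276 + R)/(-79 + d))
-L(O(-8), -91) = -(276 - 3*(-8))/(-79 - 91) = -(276 + 24)/(-170) = -(-1)*300/170 = -1*(-30/17) = 30/17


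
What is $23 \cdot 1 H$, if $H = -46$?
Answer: $-1058$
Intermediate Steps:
$23 \cdot 1 H = 23 \cdot 1 \left(-46\right) = 23 \left(-46\right) = -1058$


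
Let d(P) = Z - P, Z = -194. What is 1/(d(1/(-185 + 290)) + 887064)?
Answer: 105/93121349 ≈ 1.1276e-6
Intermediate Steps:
d(P) = -194 - P
1/(d(1/(-185 + 290)) + 887064) = 1/((-194 - 1/(-185 + 290)) + 887064) = 1/((-194 - 1/105) + 887064) = 1/(-20371/105 + 887064) = 1/(93121349/105) = 105/93121349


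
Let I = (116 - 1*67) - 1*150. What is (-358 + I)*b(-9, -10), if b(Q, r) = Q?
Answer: 4131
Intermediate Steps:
I = -101 (I = (116 - 67) - 150 = 49 - 150 = -101)
(-358 + I)*b(-9, -10) = (-358 - 101)*(-9) = -459*(-9) = 4131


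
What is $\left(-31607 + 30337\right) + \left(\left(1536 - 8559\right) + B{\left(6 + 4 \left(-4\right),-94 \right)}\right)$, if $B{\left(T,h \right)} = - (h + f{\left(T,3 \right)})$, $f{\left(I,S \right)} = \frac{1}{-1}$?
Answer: $-8198$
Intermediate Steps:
$f{\left(I,S \right)} = -1$
$B{\left(T,h \right)} = 1 - h$ ($B{\left(T,h \right)} = - (h - 1) = - (-1 + h) = 1 - h$)
$\left(-31607 + 30337\right) + \left(\left(1536 - 8559\right) + B{\left(6 + 4 \left(-4\right),-94 \right)}\right) = \left(-31607 + 30337\right) + \left(\left(1536 - 8559\right) + \left(1 - -94\right)\right) = -1270 + \left(-7023 + \left(1 + 94\right)\right) = -1270 + \left(-7023 + 95\right) = -1270 - 6928 = -8198$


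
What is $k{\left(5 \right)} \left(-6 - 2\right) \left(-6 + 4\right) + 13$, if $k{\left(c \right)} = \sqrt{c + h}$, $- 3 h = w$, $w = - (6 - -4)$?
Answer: $13 + \frac{80 \sqrt{3}}{3} \approx 59.188$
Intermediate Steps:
$w = -10$ ($w = - (6 + 4) = \left(-1\right) 10 = -10$)
$h = \frac{10}{3}$ ($h = \left(- \frac{1}{3}\right) \left(-10\right) = \frac{10}{3} \approx 3.3333$)
$k{\left(c \right)} = \sqrt{\frac{10}{3} + c}$ ($k{\left(c \right)} = \sqrt{c + \frac{10}{3}} = \sqrt{\frac{10}{3} + c}$)
$k{\left(5 \right)} \left(-6 - 2\right) \left(-6 + 4\right) + 13 = \frac{\sqrt{30 + 9 \cdot 5}}{3} \left(-6 - 2\right) \left(-6 + 4\right) + 13 = \frac{\sqrt{30 + 45}}{3} \left(\left(-8\right) \left(-2\right)\right) + 13 = \frac{\sqrt{75}}{3} \cdot 16 + 13 = \frac{5 \sqrt{3}}{3} \cdot 16 + 13 = \frac{80 \sqrt{3}}{3} + 13 = 13 + \frac{80 \sqrt{3}}{3}$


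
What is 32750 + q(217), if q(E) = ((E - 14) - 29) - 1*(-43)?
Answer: 32967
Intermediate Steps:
q(E) = E (q(E) = ((-14 + E) - 29) + 43 = (-43 + E) + 43 = E)
32750 + q(217) = 32750 + 217 = 32967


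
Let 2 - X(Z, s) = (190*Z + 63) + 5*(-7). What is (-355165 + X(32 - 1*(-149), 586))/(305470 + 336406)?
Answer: -389581/641876 ≈ -0.60694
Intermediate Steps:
X(Z, s) = -26 - 190*Z (X(Z, s) = 2 - ((190*Z + 63) + 5*(-7)) = 2 - ((63 + 190*Z) - 35) = 2 - (28 + 190*Z) = 2 + (-28 - 190*Z) = -26 - 190*Z)
(-355165 + X(32 - 1*(-149), 586))/(305470 + 336406) = (-355165 + (-26 - 190*(32 - 1*(-149))))/(305470 + 336406) = (-355165 + (-26 - 190*(32 + 149)))/641876 = (-355165 + (-26 - 190*181))*(1/641876) = (-355165 + (-26 - 34390))*(1/641876) = (-355165 - 34416)*(1/641876) = -389581*1/641876 = -389581/641876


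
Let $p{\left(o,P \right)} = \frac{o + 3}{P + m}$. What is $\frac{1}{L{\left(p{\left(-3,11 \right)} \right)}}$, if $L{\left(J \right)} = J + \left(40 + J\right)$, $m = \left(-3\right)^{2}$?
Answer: $\frac{1}{40} \approx 0.025$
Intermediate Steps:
$m = 9$
$p{\left(o,P \right)} = \frac{3 + o}{9 + P}$ ($p{\left(o,P \right)} = \frac{o + 3}{P + 9} = \frac{3 + o}{9 + P}$)
$L{\left(J \right)} = 40 + 2 J$
$\frac{1}{L{\left(p{\left(-3,11 \right)} \right)}} = \frac{1}{40 + 2 \frac{3 - 3}{9 + 11}} = \frac{1}{40 + 2 \cdot \frac{1}{20} \cdot 0} = \frac{1}{40 + 2 \cdot 0} = \frac{1}{40 + 0} = \frac{1}{40}$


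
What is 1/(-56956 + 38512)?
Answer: -1/18444 ≈ -5.4218e-5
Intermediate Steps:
1/(-56956 + 38512) = 1/(-18444) = -1/18444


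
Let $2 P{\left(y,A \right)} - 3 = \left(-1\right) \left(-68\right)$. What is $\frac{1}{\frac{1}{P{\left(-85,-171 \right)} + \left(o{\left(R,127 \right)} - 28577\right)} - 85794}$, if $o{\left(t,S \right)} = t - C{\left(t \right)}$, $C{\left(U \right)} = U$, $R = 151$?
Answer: $- \frac{57083}{4897378904} \approx -1.1656 \cdot 10^{-5}$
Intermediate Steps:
$o{\left(t,S \right)} = 0$ ($o{\left(t,S \right)} = t - t = 0$)
$P{\left(y,A \right)} = \frac{71}{2}$ ($P{\left(y,A \right)} = \frac{3}{2} + \frac{\left(-1\right) \left(-68\right)}{2} = \frac{3}{2} + \frac{1}{2} \cdot 68 = \frac{3}{2} + 34 = \frac{71}{2}$)
$\frac{1}{\frac{1}{P{\left(-85,-171 \right)} + \left(o{\left(R,127 \right)} - 28577\right)} - 85794} = \frac{1}{\frac{1}{\frac{71}{2} + \left(0 - 28577\right)} - 85794} = \frac{1}{\frac{1}{\frac{71}{2} - 28577} - 85794} = \frac{1}{\frac{1}{- \frac{57083}{2}} - 85794} = \frac{1}{- \frac{2}{57083} - 85794} = \frac{1}{- \frac{4897378904}{57083}} = - \frac{57083}{4897378904}$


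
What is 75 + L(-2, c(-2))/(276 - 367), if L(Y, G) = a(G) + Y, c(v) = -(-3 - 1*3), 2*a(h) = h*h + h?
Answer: 6806/91 ≈ 74.791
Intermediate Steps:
a(h) = h/2 + h**2/2 (a(h) = (h*h + h)/2 = (h**2 + h)/2 = (h + h**2)/2 = h/2 + h**2/2)
c(v) = 6 (c(v) = -(-3 - 3) = -1*(-6) = 6)
L(Y, G) = Y + G*(1 + G)/2 (L(Y, G) = G*(1 + G)/2 + Y = Y + G*(1 + G)/2)
75 + L(-2, c(-2))/(276 - 367) = 75 + (-2 + (1/2)*6*(1 + 6))/(276 - 367) = 75 + (-2 + (1/2)*6*7)/(-91) = 75 + (-2 + 21)*(-1/91) = 75 + 19*(-1/91) = 75 - 19/91 = 6806/91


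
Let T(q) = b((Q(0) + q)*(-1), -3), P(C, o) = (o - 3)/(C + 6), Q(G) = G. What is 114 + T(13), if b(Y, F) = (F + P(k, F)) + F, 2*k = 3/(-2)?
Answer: 748/7 ≈ 106.86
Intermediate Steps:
k = -¾ (k = (3/(-2))/2 = (3*(-½))/2 = (½)*(-3/2) = -¾ ≈ -0.75000)
P(C, o) = (-3 + o)/(6 + C)
b(Y, F) = -4/7 + 46*F/21 (b(Y, F) = (F + (-3 + F)/(6 - ¾)) + F = (F + (-3 + F)/(21/4)) + F = (F + 4*(-3 + F)/21) + F = (F + (-4/7 + 4*F/21)) + F = (-4/7 + 25*F/21) + F = -4/7 + 46*F/21)
T(q) = -50/7 (T(q) = -4/7 + (46/21)*(-3) = -4/7 - 46/7 = -50/7)
114 + T(13) = 114 - 50/7 = 748/7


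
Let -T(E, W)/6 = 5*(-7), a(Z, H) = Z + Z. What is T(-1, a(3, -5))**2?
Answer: 44100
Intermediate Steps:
a(Z, H) = 2*Z
T(E, W) = 210 (T(E, W) = -30*(-7) = -6*(-35) = 210)
T(-1, a(3, -5))**2 = 210**2 = 44100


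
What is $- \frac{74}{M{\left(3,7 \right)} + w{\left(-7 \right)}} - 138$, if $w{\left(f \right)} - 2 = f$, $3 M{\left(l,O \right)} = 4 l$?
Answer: $-64$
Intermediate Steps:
$M{\left(l,O \right)} = \frac{4 l}{3}$
$w{\left(f \right)} = 2 + f$
$- \frac{74}{M{\left(3,7 \right)} + w{\left(-7 \right)}} - 138 = - \frac{74}{\frac{4}{3} \cdot 3 + \left(2 - 7\right)} - 138 = - \frac{74}{4 - 5} - 138 = - \frac{74}{-1} - 138 = \left(-74\right) \left(-1\right) - 138 = 74 - 138 = -64$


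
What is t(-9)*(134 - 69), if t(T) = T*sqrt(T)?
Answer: -1755*I ≈ -1755.0*I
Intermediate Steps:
t(T) = T**(3/2)
t(-9)*(134 - 69) = (-9)**(3/2)*(134 - 69) = -27*I*65 = -1755*I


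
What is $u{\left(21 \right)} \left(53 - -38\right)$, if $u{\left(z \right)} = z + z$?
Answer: $3822$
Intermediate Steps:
$u{\left(z \right)} = 2 z$
$u{\left(21 \right)} \left(53 - -38\right) = 2 \cdot 21 \left(53 - -38\right) = 42 \left(53 + 38\right) = 42 \cdot 91 = 3822$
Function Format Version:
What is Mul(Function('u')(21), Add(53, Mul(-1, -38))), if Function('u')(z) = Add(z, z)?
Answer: 3822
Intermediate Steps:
Function('u')(z) = Mul(2, z)
Mul(Function('u')(21), Add(53, Mul(-1, -38))) = Mul(Mul(2, 21), Add(53, Mul(-1, -38))) = Mul(42, Add(53, 38)) = Mul(42, 91) = 3822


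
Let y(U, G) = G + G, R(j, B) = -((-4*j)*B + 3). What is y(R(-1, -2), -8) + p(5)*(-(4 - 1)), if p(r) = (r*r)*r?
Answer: -391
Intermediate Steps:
p(r) = r³ (p(r) = r²*r = r³)
R(j, B) = -3 + 4*B*j (R(j, B) = -(-4*B*j + 3) = -(3 - 4*B*j) = -3 + 4*B*j)
y(U, G) = 2*G
y(R(-1, -2), -8) + p(5)*(-(4 - 1)) = 2*(-8) + 5³*(-(4 - 1)) = -16 + 125*(-1*3) = -16 + 125*(-3) = -16 - 375 = -391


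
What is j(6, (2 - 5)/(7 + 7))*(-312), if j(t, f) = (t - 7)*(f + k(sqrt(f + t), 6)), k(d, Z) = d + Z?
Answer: 12636/7 + 1404*sqrt(14)/7 ≈ 2555.6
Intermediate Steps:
k(d, Z) = Z + d
j(t, f) = (-7 + t)*(6 + f + sqrt(f + t)) (j(t, f) = (t - 7)*(f + (6 + sqrt(f + t))) = (-7 + t)*(6 + f + sqrt(f + t)))
j(6, (2 - 5)/(7 + 7))*(-312) = (-42 - 7*(2 - 5)/(7 + 7) - 7*sqrt((2 - 5)/(7 + 7) + 6) + ((2 - 5)/(7 + 7))*6 + 6*(6 + sqrt((2 - 5)/(7 + 7) + 6)))*(-312) = (-42 - (-21)/14 - 7*sqrt(-3/14 + 6) - 3/14*6 + 6*(6 + sqrt(-3/14 + 6)))*(-312) = (-42 - (-21)/14 - 7*sqrt(-3*1/14 + 6) - 3*1/14*6 + 6*(6 + sqrt(-3*1/14 + 6)))*(-312) = (-42 - 7*(-3/14) - 7*sqrt(-3/14 + 6) - 3/14*6 + 6*(6 + sqrt(-3/14 + 6)))*(-312) = (-42 + 3/2 - 9*sqrt(14)/2 - 9/7 + 6*(6 + sqrt(81/14)))*(-312) = (-42 + 3/2 - 9*sqrt(14)/2 - 9/7 + 6*(6 + 9*sqrt(14)/14))*(-312) = (-42 + 3/2 - 9*sqrt(14)/2 - 9/7 + (36 + 27*sqrt(14)/7))*(-312) = (-81/14 - 9*sqrt(14)/14)*(-312) = 12636/7 + 1404*sqrt(14)/7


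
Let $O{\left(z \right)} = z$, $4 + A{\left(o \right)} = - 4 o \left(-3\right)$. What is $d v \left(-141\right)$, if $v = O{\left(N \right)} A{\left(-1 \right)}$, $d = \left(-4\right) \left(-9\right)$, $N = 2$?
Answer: $162432$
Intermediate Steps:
$A{\left(o \right)} = -4 + 12 o$ ($A{\left(o \right)} = -4 + - 4 o \left(-3\right) = -4 + 12 o$)
$d = 36$
$v = -32$ ($v = 2 \left(-4 + 12 \left(-1\right)\right) = 2 \left(-4 - 12\right) = 2 \left(-16\right) = -32$)
$d v \left(-141\right) = 36 \left(-32\right) \left(-141\right) = \left(-1152\right) \left(-141\right) = 162432$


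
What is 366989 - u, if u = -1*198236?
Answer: 565225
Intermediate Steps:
u = -198236
366989 - u = 366989 - 1*(-198236) = 366989 + 198236 = 565225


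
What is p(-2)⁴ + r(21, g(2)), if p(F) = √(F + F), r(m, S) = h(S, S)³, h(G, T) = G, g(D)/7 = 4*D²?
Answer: 1404944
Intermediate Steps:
g(D) = 28*D² (g(D) = 7*(4*D²) = 28*D²)
r(m, S) = S³
p(F) = √2*√F (p(F) = √(2*F) = √2*√F)
p(-2)⁴ + r(21, g(2)) = (√2*√(-2))⁴ + (28*2²)³ = (√2*(I*√2))⁴ + (28*4)³ = (2*I)⁴ + 112³ = 16 + 1404928 = 1404944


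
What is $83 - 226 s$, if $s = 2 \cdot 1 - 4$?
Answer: $535$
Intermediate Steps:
$s = -2$ ($s = 2 - 4 = -2$)
$83 - 226 s = 83 - -452 = 83 + 452 = 535$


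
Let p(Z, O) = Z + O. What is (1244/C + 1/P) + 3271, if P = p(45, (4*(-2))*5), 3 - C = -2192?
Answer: 7181528/2195 ≈ 3271.8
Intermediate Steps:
C = 2195 (C = 3 - 1*(-2192) = 3 + 2192 = 2195)
p(Z, O) = O + Z
P = 5 (P = (4*(-2))*5 + 45 = -8*5 + 45 = -40 + 45 = 5)
(1244/C + 1/P) + 3271 = (1244/2195 + 1/5) + 3271 = (1244*(1/2195) + ⅕) + 3271 = (1244/2195 + ⅕) + 3271 = 1683/2195 + 3271 = 7181528/2195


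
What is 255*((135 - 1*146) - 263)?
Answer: -69870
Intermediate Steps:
255*((135 - 1*146) - 263) = 255*((135 - 146) - 263) = 255*(-11 - 263) = 255*(-274) = -69870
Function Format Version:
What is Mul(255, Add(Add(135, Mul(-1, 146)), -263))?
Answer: -69870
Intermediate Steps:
Mul(255, Add(Add(135, Mul(-1, 146)), -263)) = Mul(255, Add(Add(135, -146), -263)) = Mul(255, Add(-11, -263)) = Mul(255, -274) = -69870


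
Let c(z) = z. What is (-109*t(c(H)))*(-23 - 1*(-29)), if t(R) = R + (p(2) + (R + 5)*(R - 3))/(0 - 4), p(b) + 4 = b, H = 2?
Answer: -5559/2 ≈ -2779.5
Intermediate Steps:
p(b) = -4 + b
t(R) = ½ + R - (-3 + R)*(5 + R)/4 (t(R) = R + ((-4 + 2) + (R + 5)*(R - 3))/(0 - 4) = R + (-2 + (5 + R)*(-3 + R))/(-4) = R + (-2 + (-3 + R)*(5 + R))*(-¼) = R + (½ - (-3 + R)*(5 + R)/4) = ½ + R - (-3 + R)*(5 + R)/4)
(-109*t(c(H)))*(-23 - 1*(-29)) = (-109*(17/4 + (½)*2 - ¼*2²))*(-23 - 1*(-29)) = (-109*(17/4 + 1 - ¼*4))*(-23 + 29) = -109*(17/4 + 1 - 1)*6 = -109*17/4*6 = -1853/4*6 = -5559/2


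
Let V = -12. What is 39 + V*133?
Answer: -1557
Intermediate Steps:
39 + V*133 = 39 - 12*133 = 39 - 1596 = -1557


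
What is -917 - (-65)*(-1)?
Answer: -982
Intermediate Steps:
-917 - (-65)*(-1) = -917 - 1*65 = -917 - 65 = -982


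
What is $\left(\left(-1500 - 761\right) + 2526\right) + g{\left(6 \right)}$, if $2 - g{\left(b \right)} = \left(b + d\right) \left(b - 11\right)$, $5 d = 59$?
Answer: $356$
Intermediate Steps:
$d = \frac{59}{5}$ ($d = \frac{1}{5} \cdot 59 = \frac{59}{5} \approx 11.8$)
$g{\left(b \right)} = 2 - \left(-11 + b\right) \left(\frac{59}{5} + b\right)$ ($g{\left(b \right)} = 2 - \left(b + \frac{59}{5}\right) \left(b - 11\right) = 2 - \left(\frac{59}{5} + b\right) \left(-11 + b\right) = 2 - \left(-11 + b\right) \left(\frac{59}{5} + b\right)$)
$\left(\left(-1500 - 761\right) + 2526\right) + g{\left(6 \right)} = \left(\left(-1500 - 761\right) + 2526\right) - -91 = \left(-2261 + 2526\right) - -91 = 265 + 91 = 356$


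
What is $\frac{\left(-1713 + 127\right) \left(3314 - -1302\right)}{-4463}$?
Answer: $\frac{7320976}{4463} \approx 1640.4$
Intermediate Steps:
$\frac{\left(-1713 + 127\right) \left(3314 - -1302\right)}{-4463} = - 1586 \left(3314 + 1302\right) \left(- \frac{1}{4463}\right) = \left(-1586\right) 4616 \left(- \frac{1}{4463}\right) = \left(-7320976\right) \left(- \frac{1}{4463}\right) = \frac{7320976}{4463}$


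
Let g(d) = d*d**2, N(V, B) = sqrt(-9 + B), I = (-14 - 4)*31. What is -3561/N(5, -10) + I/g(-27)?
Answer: 62/2187 + 3561*I*sqrt(19)/19 ≈ 0.028349 + 816.95*I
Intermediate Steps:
I = -558 (I = -18*31 = -558)
g(d) = d**3
-3561/N(5, -10) + I/g(-27) = -3561/sqrt(-9 - 10) - 558/((-27)**3) = -3561*(-I*sqrt(19)/19) - 558/(-19683) = -3561*(-I*sqrt(19)/19) - 558*(-1/19683) = -3561*(-I*sqrt(19)/19) + 62/2187 = -(-3561)*I*sqrt(19)/19 + 62/2187 = 3561*I*sqrt(19)/19 + 62/2187 = 62/2187 + 3561*I*sqrt(19)/19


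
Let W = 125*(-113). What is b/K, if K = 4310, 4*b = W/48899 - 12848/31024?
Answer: -8331784/204326671955 ≈ -4.0777e-5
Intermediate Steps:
W = -14125
b = -16663568/94815161 (b = (-14125/48899 - 12848/31024)/4 = (-14125*1/48899 - 12848*1/31024)/4 = (-14125/48899 - 803/1939)/4 = (¼)*(-66654272/94815161) = -16663568/94815161 ≈ -0.17575)
b/K = -16663568/94815161/4310 = -16663568/94815161*1/4310 = -8331784/204326671955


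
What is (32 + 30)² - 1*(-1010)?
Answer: 4854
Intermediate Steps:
(32 + 30)² - 1*(-1010) = 62² + 1010 = 3844 + 1010 = 4854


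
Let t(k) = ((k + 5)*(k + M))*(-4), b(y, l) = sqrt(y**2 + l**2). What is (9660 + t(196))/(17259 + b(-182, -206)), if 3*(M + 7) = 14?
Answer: -360091776/42542503 + 41728*sqrt(18890)/42542503 ≈ -8.3295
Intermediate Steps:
M = -7/3 (M = -7 + (1/3)*14 = -7 + 14/3 = -7/3 ≈ -2.3333)
b(y, l) = sqrt(l**2 + y**2)
t(k) = -4*(5 + k)*(-7/3 + k) (t(k) = ((k + 5)*(k - 7/3))*(-4) = ((5 + k)*(-7/3 + k))*(-4) = -4*(5 + k)*(-7/3 + k))
(9660 + t(196))/(17259 + b(-182, -206)) = (9660 + (140/3 - 4*196**2 - 32/3*196))/(17259 + sqrt((-206)**2 + (-182)**2)) = (9660 + (140/3 - 4*38416 - 6272/3))/(17259 + sqrt(42436 + 33124)) = (9660 + (140/3 - 153664 - 6272/3))/(17259 + sqrt(75560)) = (9660 - 155708)/(17259 + 2*sqrt(18890)) = -146048/(17259 + 2*sqrt(18890))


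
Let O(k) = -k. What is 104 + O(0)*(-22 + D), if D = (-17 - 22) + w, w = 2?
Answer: 104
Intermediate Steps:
D = -37 (D = (-17 - 22) + 2 = -39 + 2 = -37)
104 + O(0)*(-22 + D) = 104 + (-1*0)*(-22 - 37) = 104 + 0*(-59) = 104 + 0 = 104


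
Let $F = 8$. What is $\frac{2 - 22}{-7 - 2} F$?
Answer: $\frac{160}{9} \approx 17.778$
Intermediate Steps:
$\frac{2 - 22}{-7 - 2} F = \frac{2 - 22}{-7 - 2} \cdot 8 = - \frac{20}{-9} \cdot 8 = \left(-20\right) \left(- \frac{1}{9}\right) 8 = \frac{20}{9} \cdot 8 = \frac{160}{9}$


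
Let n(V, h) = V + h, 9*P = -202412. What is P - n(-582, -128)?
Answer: -196022/9 ≈ -21780.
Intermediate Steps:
P = -202412/9 (P = (⅑)*(-202412) = -202412/9 ≈ -22490.)
P - n(-582, -128) = -202412/9 - (-582 - 128) = -202412/9 - 1*(-710) = -202412/9 + 710 = -196022/9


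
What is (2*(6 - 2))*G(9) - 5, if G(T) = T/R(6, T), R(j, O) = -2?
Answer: -41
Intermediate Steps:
G(T) = -T/2 (G(T) = T/(-2) = T*(-1/2) = -T/2)
(2*(6 - 2))*G(9) - 5 = (2*(6 - 2))*(-1/2*9) - 5 = (2*4)*(-9/2) - 5 = 8*(-9/2) - 5 = -36 - 5 = -41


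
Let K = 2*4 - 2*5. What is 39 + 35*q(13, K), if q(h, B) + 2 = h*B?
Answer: -941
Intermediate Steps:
K = -2 (K = 8 - 10 = -2)
q(h, B) = -2 + B*h (q(h, B) = -2 + h*B = -2 + B*h)
39 + 35*q(13, K) = 39 + 35*(-2 - 2*13) = 39 + 35*(-2 - 26) = 39 + 35*(-28) = 39 - 980 = -941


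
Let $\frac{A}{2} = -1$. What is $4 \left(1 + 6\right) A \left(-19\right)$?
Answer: $1064$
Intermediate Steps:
$A = -2$ ($A = 2 \left(-1\right) = -2$)
$4 \left(1 + 6\right) A \left(-19\right) = 4 \left(1 + 6\right) \left(-2\right) \left(-19\right) = 4 \cdot 7 \left(-2\right) \left(-19\right) = 28 \left(-2\right) \left(-19\right) = \left(-56\right) \left(-19\right) = 1064$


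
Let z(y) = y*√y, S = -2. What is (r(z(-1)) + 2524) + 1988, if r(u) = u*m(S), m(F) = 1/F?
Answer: 4512 + I/2 ≈ 4512.0 + 0.5*I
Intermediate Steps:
z(y) = y^(3/2)
r(u) = -u/2 (r(u) = u/(-2) = u*(-½) = -u/2)
(r(z(-1)) + 2524) + 1988 = (-(-1)*I/2 + 2524) + 1988 = (I/2 + 2524) + 1988 = (2524 + I/2) + 1988 = 4512 + I/2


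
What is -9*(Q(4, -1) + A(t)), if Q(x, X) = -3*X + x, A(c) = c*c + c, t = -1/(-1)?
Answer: -81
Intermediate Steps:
t = 1 (t = -1*(-1) = 1)
A(c) = c + c² (A(c) = c² + c = c + c²)
Q(x, X) = x - 3*X
-9*(Q(4, -1) + A(t)) = -9*((4 - 3*(-1)) + 1*(1 + 1)) = -9*((4 + 3) + 1*2) = -9*(7 + 2) = -9*9 = -81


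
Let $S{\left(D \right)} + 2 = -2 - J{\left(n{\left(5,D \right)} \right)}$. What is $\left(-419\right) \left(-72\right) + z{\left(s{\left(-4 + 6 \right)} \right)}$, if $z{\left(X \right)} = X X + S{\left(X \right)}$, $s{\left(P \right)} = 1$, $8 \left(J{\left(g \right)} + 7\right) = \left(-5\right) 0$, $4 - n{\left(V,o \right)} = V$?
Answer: $30172$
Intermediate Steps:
$n{\left(V,o \right)} = 4 - V$
$J{\left(g \right)} = -7$ ($J{\left(g \right)} = -7 + \frac{\left(-5\right) 0}{8} = -7 + \frac{1}{8} \cdot 0 = -7 + 0 = -7$)
$S{\left(D \right)} = 3$ ($S{\left(D \right)} = -2 - -5 = -2 + \left(-2 + 7\right) = -2 + 5 = 3$)
$z{\left(X \right)} = 3 + X^{2}$ ($z{\left(X \right)} = X X + 3 = X^{2} + 3 = 3 + X^{2}$)
$\left(-419\right) \left(-72\right) + z{\left(s{\left(-4 + 6 \right)} \right)} = \left(-419\right) \left(-72\right) + \left(3 + 1^{2}\right) = 30168 + \left(3 + 1\right) = 30168 + 4 = 30172$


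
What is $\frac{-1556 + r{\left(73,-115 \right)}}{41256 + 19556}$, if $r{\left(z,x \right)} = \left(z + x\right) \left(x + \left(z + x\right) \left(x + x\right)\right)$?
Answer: $- \frac{201223}{30406} \approx -6.6179$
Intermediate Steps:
$r{\left(z,x \right)} = \left(x + z\right) \left(x + 2 x \left(x + z\right)\right)$ ($r{\left(z,x \right)} = \left(x + z\right) \left(x + \left(x + z\right) 2 x\right) = \left(x + z\right) \left(x + 2 x \left(x + z\right)\right)$)
$\frac{-1556 + r{\left(73,-115 \right)}}{41256 + 19556} = \frac{-1556 - 115 \left(-115 + 73 + 2 \left(-115\right)^{2} + 2 \cdot 73^{2} + 4 \left(-115\right) 73\right)}{41256 + 19556} = \frac{-1556 - 115 \left(-115 + 73 + 2 \cdot 13225 + 2 \cdot 5329 - 33580\right)}{60812} = \left(-1556 - 115 \left(-115 + 73 + 26450 + 10658 - 33580\right)\right) \frac{1}{60812} = \left(-1556 - 400890\right) \frac{1}{60812} = \left(-402446\right) \frac{1}{60812} = - \frac{201223}{30406}$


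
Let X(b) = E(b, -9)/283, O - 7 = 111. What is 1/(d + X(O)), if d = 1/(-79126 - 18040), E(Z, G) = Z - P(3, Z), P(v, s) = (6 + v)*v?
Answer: 27497978/8841823 ≈ 3.1100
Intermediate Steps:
P(v, s) = v*(6 + v)
O = 118 (O = 7 + 111 = 118)
E(Z, G) = -27 + Z (E(Z, G) = Z - 3*(6 + 3) = Z - 3*9 = Z - 1*27 = Z - 27 = -27 + Z)
X(b) = -27/283 + b/283 (X(b) = (-27 + b)/283 = (-27 + b)*(1/283) = -27/283 + b/283)
d = -1/97166 (d = 1/(-97166) = -1/97166 ≈ -1.0292e-5)
1/(d + X(O)) = 1/(-1/97166 + (-27/283 + (1/283)*118)) = 1/(-1/97166 + (-27/283 + 118/283)) = 1/(-1/97166 + 91/283) = 1/(8841823/27497978) = 27497978/8841823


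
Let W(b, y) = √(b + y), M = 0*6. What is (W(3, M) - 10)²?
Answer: (10 - √3)² ≈ 68.359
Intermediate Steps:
M = 0
(W(3, M) - 10)² = (√(3 + 0) - 10)² = (√3 - 10)² = (-10 + √3)²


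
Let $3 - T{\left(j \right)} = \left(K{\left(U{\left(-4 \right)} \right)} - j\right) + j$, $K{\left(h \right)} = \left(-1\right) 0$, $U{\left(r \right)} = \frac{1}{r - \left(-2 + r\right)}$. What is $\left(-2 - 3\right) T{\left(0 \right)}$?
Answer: $-15$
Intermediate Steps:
$U{\left(r \right)} = \frac{1}{2}$
$K{\left(h \right)} = 0$
$T{\left(j \right)} = 3$ ($T{\left(j \right)} = 3 - \left(\left(0 - j\right) + j\right) = 3 - \left(- j + j\right) = 3 - 0 = 3 + 0 = 3$)
$\left(-2 - 3\right) T{\left(0 \right)} = \left(-2 - 3\right) 3 = \left(-5\right) 3 = -15$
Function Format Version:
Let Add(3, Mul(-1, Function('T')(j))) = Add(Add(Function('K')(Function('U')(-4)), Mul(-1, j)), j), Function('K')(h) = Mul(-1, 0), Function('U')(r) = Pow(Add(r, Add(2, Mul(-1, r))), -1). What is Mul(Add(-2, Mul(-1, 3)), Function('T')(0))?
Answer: -15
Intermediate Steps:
Function('U')(r) = Rational(1, 2) (Function('U')(r) = Pow(2, -1) = Rational(1, 2))
Function('K')(h) = 0
Function('T')(j) = 3 (Function('T')(j) = Add(3, Mul(-1, Add(Add(0, Mul(-1, j)), j))) = Add(3, Mul(-1, Add(Mul(-1, j), j))) = Add(3, Mul(-1, 0)) = Add(3, 0) = 3)
Mul(Add(-2, Mul(-1, 3)), Function('T')(0)) = Mul(Add(-2, Mul(-1, 3)), 3) = Mul(Add(-2, -3), 3) = Mul(-5, 3) = -15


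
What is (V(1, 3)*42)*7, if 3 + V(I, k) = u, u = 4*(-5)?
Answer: -6762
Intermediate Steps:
u = -20
V(I, k) = -23 (V(I, k) = -3 - 20 = -23)
(V(1, 3)*42)*7 = -23*42*7 = -966*7 = -6762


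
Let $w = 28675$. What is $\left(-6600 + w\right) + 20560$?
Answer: $42635$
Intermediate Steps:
$\left(-6600 + w\right) + 20560 = \left(-6600 + 28675\right) + 20560 = 22075 + 20560 = 42635$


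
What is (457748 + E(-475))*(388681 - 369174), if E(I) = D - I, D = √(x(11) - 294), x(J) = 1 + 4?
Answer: 8938556061 + 331619*I ≈ 8.9386e+9 + 3.3162e+5*I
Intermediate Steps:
x(J) = 5
D = 17*I (D = √(5 - 294) = √(-289) = 17*I ≈ 17.0*I)
E(I) = -I + 17*I (E(I) = 17*I - I = -I + 17*I)
(457748 + E(-475))*(388681 - 369174) = (457748 + (-1*(-475) + 17*I))*(388681 - 369174) = (457748 + (475 + 17*I))*19507 = (458223 + 17*I)*19507 = 8938556061 + 331619*I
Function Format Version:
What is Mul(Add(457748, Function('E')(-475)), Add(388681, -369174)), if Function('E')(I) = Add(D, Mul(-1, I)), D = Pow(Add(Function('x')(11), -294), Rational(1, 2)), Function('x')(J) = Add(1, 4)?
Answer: Add(8938556061, Mul(331619, I)) ≈ Add(8.9386e+9, Mul(3.3162e+5, I))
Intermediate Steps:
Function('x')(J) = 5
D = Mul(17, I) (D = Pow(Add(5, -294), Rational(1, 2)) = Pow(-289, Rational(1, 2)) = Mul(17, I) ≈ Mul(17.000, I))
Function('E')(I) = Add(Mul(-1, I), Mul(17, I)) (Function('E')(I) = Add(Mul(17, I), Mul(-1, I)) = Add(Mul(-1, I), Mul(17, I)))
Mul(Add(457748, Function('E')(-475)), Add(388681, -369174)) = Mul(Add(457748, Add(Mul(-1, -475), Mul(17, I))), Add(388681, -369174)) = Mul(Add(457748, Add(475, Mul(17, I))), 19507) = Mul(Add(458223, Mul(17, I)), 19507) = Add(8938556061, Mul(331619, I))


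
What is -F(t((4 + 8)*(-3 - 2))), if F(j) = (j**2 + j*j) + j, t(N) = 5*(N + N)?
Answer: -719400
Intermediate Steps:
t(N) = 10*N (t(N) = 5*(2*N) = 10*N)
F(j) = j + 2*j**2 (F(j) = (j**2 + j**2) + j = 2*j**2 + j = j + 2*j**2)
-F(t((4 + 8)*(-3 - 2))) = -10*((4 + 8)*(-3 - 2))*(1 + 2*(10*((4 + 8)*(-3 - 2)))) = -10*(12*(-5))*(1 + 2*(10*(12*(-5)))) = -10*(-60)*(1 + 2*(10*(-60))) = -(-600)*(1 + 2*(-600)) = -(-600)*(1 - 1200) = -(-600)*(-1199) = -1*719400 = -719400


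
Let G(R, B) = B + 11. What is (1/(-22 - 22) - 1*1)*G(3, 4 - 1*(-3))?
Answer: -405/22 ≈ -18.409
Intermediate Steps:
G(R, B) = 11 + B
(1/(-22 - 22) - 1*1)*G(3, 4 - 1*(-3)) = (1/(-22 - 22) - 1*1)*(11 + (4 - 1*(-3))) = (1/(-44) - 1)*(11 + (4 + 3)) = (-1/44 - 1)*(11 + 7) = -45/44*18 = -405/22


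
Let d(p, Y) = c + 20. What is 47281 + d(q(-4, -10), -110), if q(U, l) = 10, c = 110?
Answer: 47411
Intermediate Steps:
d(p, Y) = 130 (d(p, Y) = 110 + 20 = 130)
47281 + d(q(-4, -10), -110) = 47281 + 130 = 47411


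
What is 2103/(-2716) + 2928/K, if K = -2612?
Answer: -3361371/1773548 ≈ -1.8953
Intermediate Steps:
2103/(-2716) + 2928/K = 2103/(-2716) + 2928/(-2612) = 2103*(-1/2716) + 2928*(-1/2612) = -2103/2716 - 732/653 = -3361371/1773548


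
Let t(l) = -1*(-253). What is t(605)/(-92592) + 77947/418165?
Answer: 7111472879/38718733680 ≈ 0.18367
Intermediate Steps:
t(l) = 253
t(605)/(-92592) + 77947/418165 = 253/(-92592) + 77947/418165 = 253*(-1/92592) + 77947*(1/418165) = -253/92592 + 77947/418165 = 7111472879/38718733680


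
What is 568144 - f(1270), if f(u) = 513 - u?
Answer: 568901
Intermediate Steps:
568144 - f(1270) = 568144 - (513 - 1*1270) = 568144 - (513 - 1270) = 568144 - 1*(-757) = 568144 + 757 = 568901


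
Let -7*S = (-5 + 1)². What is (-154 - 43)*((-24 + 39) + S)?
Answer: -17533/7 ≈ -2504.7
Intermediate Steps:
S = -16/7 (S = -(-5 + 1)²/7 = -⅐*(-4)² = -⅐*16 = -16/7 ≈ -2.2857)
(-154 - 43)*((-24 + 39) + S) = (-154 - 43)*((-24 + 39) - 16/7) = -197*(15 - 16/7) = -197*89/7 = -17533/7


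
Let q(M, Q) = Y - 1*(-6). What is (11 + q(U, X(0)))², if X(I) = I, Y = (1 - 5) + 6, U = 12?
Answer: 361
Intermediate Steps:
Y = 2 (Y = -4 + 6 = 2)
q(M, Q) = 8 (q(M, Q) = 2 - 1*(-6) = 2 + 6 = 8)
(11 + q(U, X(0)))² = (11 + 8)² = 19² = 361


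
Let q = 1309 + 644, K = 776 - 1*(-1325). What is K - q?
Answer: 148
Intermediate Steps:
K = 2101 (K = 776 + 1325 = 2101)
q = 1953
K - q = 2101 - 1*1953 = 2101 - 1953 = 148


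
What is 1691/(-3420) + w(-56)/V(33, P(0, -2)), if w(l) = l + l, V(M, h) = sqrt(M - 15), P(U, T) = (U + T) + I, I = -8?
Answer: -89/180 - 56*sqrt(2)/3 ≈ -26.893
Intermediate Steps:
P(U, T) = -8 + T + U (P(U, T) = (U + T) - 8 = (T + U) - 8 = -8 + T + U)
V(M, h) = sqrt(-15 + M)
w(l) = 2*l
1691/(-3420) + w(-56)/V(33, P(0, -2)) = 1691/(-3420) + (2*(-56))/(sqrt(-15 + 33)) = 1691*(-1/3420) - 112*sqrt(2)/6 = -89/180 - 112*sqrt(2)/6 = -89/180 - 56*sqrt(2)/3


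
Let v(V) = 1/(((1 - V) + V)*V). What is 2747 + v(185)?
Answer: 508196/185 ≈ 2747.0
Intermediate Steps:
v(V) = 1/V (v(V) = 1/(1*V) = 1/V)
2747 + v(185) = 2747 + 1/185 = 508196/185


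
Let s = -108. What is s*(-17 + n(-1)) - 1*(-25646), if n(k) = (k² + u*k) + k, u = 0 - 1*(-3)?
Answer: 27806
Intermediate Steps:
u = 3 (u = 0 + 3 = 3)
n(k) = k² + 4*k (n(k) = (k² + 3*k) + k = k² + 4*k)
s*(-17 + n(-1)) - 1*(-25646) = -108*(-17 - (4 - 1)) - 1*(-25646) = -108*(-17 - 1*3) + 25646 = -108*(-17 - 3) + 25646 = -108*(-20) + 25646 = 2160 + 25646 = 27806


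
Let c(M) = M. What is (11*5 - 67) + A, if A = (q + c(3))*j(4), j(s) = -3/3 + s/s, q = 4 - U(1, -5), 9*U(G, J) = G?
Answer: -12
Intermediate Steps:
U(G, J) = G/9
q = 35/9 (q = 4 - 1/9 = 35/9 ≈ 3.8889)
j(s) = 0 (j(s) = -3*1/3 + 1 = -1 + 1 = 0)
A = 0 (A = (35/9 + 3)*0 = (62/9)*0 = 0)
(11*5 - 67) + A = (11*5 - 67) + 0 = (55 - 67) + 0 = -12 + 0 = -12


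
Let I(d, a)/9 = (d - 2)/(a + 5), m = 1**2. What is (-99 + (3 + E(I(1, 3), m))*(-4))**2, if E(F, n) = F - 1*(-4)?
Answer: 60025/4 ≈ 15006.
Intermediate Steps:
m = 1
I(d, a) = 9*(-2 + d)/(5 + a) (I(d, a) = 9*((d - 2)/(a + 5)) = 9*((-2 + d)/(5 + a)) = 9*(-2 + d)/(5 + a))
E(F, n) = 4 + F (E(F, n) = F + 4 = 4 + F)
(-99 + (3 + E(I(1, 3), m))*(-4))**2 = (-99 + (3 + (4 + 9*(-2 + 1)/(5 + 3)))*(-4))**2 = (-99 + (3 + (4 + 9*(-1)/8))*(-4))**2 = (-99 + (3 + (4 + 9*(1/8)*(-1)))*(-4))**2 = (-99 + (3 + (4 - 9/8))*(-4))**2 = (-99 + (3 + 23/8)*(-4))**2 = (-99 + (47/8)*(-4))**2 = (-99 - 47/2)**2 = (-245/2)**2 = 60025/4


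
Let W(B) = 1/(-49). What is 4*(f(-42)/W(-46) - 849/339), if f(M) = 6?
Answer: -134020/113 ≈ -1186.0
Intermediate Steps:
W(B) = -1/49
4*(f(-42)/W(-46) - 849/339) = 4*(6/(-1/49) - 849/339) = 4*(6*(-49) - 849*1/339) = 4*(-294 - 283/113) = 4*(-33505/113) = -134020/113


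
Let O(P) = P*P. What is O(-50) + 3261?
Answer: 5761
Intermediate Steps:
O(P) = P²
O(-50) + 3261 = (-50)² + 3261 = 2500 + 3261 = 5761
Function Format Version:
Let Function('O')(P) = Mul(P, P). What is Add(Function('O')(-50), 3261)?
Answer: 5761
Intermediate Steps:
Function('O')(P) = Pow(P, 2)
Add(Function('O')(-50), 3261) = Add(Pow(-50, 2), 3261) = Add(2500, 3261) = 5761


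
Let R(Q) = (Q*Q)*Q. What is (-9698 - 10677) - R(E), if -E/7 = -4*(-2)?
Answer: 155241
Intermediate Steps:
E = -56 (E = -(-28)*(-2) = -7*8 = -56)
R(Q) = Q³ (R(Q) = Q²*Q = Q³)
(-9698 - 10677) - R(E) = (-9698 - 10677) - 1*(-56)³ = -20375 - 1*(-175616) = -20375 + 175616 = 155241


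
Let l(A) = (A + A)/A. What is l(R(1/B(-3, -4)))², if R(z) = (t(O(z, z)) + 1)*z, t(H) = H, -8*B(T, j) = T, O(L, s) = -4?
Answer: 4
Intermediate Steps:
B(T, j) = -T/8
R(z) = -3*z (R(z) = (-4 + 1)*z = -3*z)
l(A) = 2 (l(A) = (2*A)/A = 2)
l(R(1/B(-3, -4)))² = 2² = 4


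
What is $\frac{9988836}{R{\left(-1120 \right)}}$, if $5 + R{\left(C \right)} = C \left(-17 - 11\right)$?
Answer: $\frac{9988836}{31355} \approx 318.57$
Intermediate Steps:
$R{\left(C \right)} = -5 - 28 C$ ($R{\left(C \right)} = -5 + C \left(-17 - 11\right) = -5 + C \left(-28\right) = -5 - 28 C$)
$\frac{9988836}{R{\left(-1120 \right)}} = \frac{9988836}{-5 - -31360} = \frac{9988836}{-5 + 31360} = \frac{9988836}{31355}$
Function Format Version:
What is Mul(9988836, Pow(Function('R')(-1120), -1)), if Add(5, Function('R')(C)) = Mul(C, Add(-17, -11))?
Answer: Rational(9988836, 31355) ≈ 318.57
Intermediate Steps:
Function('R')(C) = Add(-5, Mul(-28, C)) (Function('R')(C) = Add(-5, Mul(C, Add(-17, -11))) = Add(-5, Mul(C, -28)) = Add(-5, Mul(-28, C)))
Mul(9988836, Pow(Function('R')(-1120), -1)) = Mul(9988836, Pow(Add(-5, Mul(-28, -1120)), -1)) = Mul(9988836, Pow(Add(-5, 31360), -1)) = Mul(9988836, Pow(31355, -1)) = Mul(9988836, Rational(1, 31355)) = Rational(9988836, 31355)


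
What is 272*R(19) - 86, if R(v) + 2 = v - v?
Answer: -630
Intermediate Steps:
R(v) = -2 (R(v) = -2 + (v - v) = -2 + 0 = -2)
272*R(19) - 86 = 272*(-2) - 86 = -544 - 86 = -630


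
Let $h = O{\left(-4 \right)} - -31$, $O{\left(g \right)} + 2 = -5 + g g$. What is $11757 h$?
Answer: $470280$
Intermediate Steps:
$O{\left(g \right)} = -7 + g^{2}$ ($O{\left(g \right)} = -2 + \left(-5 + g g\right) = -2 + \left(-5 + g^{2}\right) = -7 + g^{2}$)
$h = 40$ ($h = \left(-7 + \left(-4\right)^{2}\right) - -31 = \left(-7 + 16\right) + 31 = 9 + 31 = 40$)
$11757 h = 11757 \cdot 40 = 470280$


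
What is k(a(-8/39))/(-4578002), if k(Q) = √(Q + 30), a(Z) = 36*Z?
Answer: -7*√78/59514026 ≈ -1.0388e-6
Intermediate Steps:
k(Q) = √(30 + Q)
k(a(-8/39))/(-4578002) = √(30 + 36*(-8/39))/(-4578002) = √(30 + 36*(-8*1/39))*(-1/4578002) = √(30 + 36*(-8/39))*(-1/4578002) = √(30 - 96/13)*(-1/4578002) = √(294/13)*(-1/4578002) = (7*√78/13)*(-1/4578002) = -7*√78/59514026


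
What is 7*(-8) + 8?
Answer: -48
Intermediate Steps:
7*(-8) + 8 = -56 + 8 = -48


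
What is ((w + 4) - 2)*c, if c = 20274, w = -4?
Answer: -40548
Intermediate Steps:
((w + 4) - 2)*c = ((-4 + 4) - 2)*20274 = (0 - 2)*20274 = -2*20274 = -40548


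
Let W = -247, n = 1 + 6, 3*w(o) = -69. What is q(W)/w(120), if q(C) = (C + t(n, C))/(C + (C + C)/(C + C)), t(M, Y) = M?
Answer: -40/943 ≈ -0.042418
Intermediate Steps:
w(o) = -23 (w(o) = (⅓)*(-69) = -23)
n = 7
q(C) = (7 + C)/(1 + C) (q(C) = (C + 7)/(C + (C + C)/(C + C)) = (7 + C)/(C + (2*C)/((2*C))) = (7 + C)/(C + (2*C)*(1/(2*C))) = (7 + C)/(C + 1) = (7 + C)/(1 + C))
q(W)/w(120) = ((7 - 247)/(1 - 247))/(-23) = (-240/(-246))*(-1/23) = -1/246*(-240)*(-1/23) = (40/41)*(-1/23) = -40/943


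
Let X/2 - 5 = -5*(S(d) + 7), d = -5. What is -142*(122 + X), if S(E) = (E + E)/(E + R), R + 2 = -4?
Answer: -82644/11 ≈ -7513.1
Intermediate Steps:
R = -6 (R = -2 - 4 = -6)
S(E) = 2*E/(-6 + E) (S(E) = (E + E)/(E - 6) = (2*E)/(-6 + E) = 2*E/(-6 + E))
X = -760/11 (X = 10 + 2*(-5*(2*(-5)/(-6 - 5) + 7)) = 10 + 2*(-5*(2*(-5)/(-11) + 7)) = 10 + 2*(-5*(2*(-5)*(-1/11) + 7)) = 10 + 2*(-5*(10/11 + 7)) = 10 + 2*(-5*87/11) = 10 + 2*(-435/11) = 10 - 870/11 = -760/11 ≈ -69.091)
-142*(122 + X) = -142*(122 - 760/11) = -142*582/11 = -82644/11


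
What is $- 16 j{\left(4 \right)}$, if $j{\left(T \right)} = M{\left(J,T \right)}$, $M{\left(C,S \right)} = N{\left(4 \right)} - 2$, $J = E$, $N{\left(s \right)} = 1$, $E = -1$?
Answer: $16$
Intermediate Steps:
$J = -1$
$M{\left(C,S \right)} = -1$ ($M{\left(C,S \right)} = 1 - 2 = -1$)
$j{\left(T \right)} = -1$
$- 16 j{\left(4 \right)} = \left(-16\right) \left(-1\right) = 16$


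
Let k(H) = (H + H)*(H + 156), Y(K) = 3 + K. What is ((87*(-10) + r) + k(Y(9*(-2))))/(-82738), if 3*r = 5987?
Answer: 9313/248214 ≈ 0.037520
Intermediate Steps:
r = 5987/3 (r = (1/3)*5987 = 5987/3 ≈ 1995.7)
k(H) = 2*H*(156 + H) (k(H) = (2*H)*(156 + H) = 2*H*(156 + H))
((87*(-10) + r) + k(Y(9*(-2))))/(-82738) = ((87*(-10) + 5987/3) + 2*(3 + 9*(-2))*(156 + (3 + 9*(-2))))/(-82738) = ((-870 + 5987/3) + 2*(3 - 18)*(156 + (3 - 18)))*(-1/82738) = (3377/3 + 2*(-15)*(156 - 15))*(-1/82738) = (3377/3 + 2*(-15)*141)*(-1/82738) = (3377/3 - 4230)*(-1/82738) = -9313/3*(-1/82738) = 9313/248214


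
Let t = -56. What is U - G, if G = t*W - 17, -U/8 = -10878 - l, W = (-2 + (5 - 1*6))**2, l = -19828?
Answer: -71079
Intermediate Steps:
W = 9 (W = (-2 + (5 - 6))**2 = (-2 - 1)**2 = (-3)**2 = 9)
U = -71600 (U = -8*(-10878 - 1*(-19828)) = -8*(-10878 + 19828) = -8*8950 = -71600)
G = -521 (G = -56*9 - 17 = -504 - 17 = -521)
U - G = -71600 - 1*(-521) = -71600 + 521 = -71079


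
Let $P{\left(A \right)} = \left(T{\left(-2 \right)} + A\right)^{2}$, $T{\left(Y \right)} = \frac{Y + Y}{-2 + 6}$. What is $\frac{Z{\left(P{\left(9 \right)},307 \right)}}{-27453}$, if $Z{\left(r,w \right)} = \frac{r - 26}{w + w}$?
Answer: $- \frac{19}{8428071} \approx -2.2544 \cdot 10^{-6}$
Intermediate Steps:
$T{\left(Y \right)} = \frac{Y}{2}$ ($T{\left(Y \right)} = \frac{2 Y}{4} = 2 Y \frac{1}{4} = \frac{Y}{2}$)
$P{\left(A \right)} = \left(-1 + A\right)^{2}$ ($P{\left(A \right)} = \left(\frac{1}{2} \left(-2\right) + A\right)^{2} = \left(-1 + A\right)^{2}$)
$Z{\left(r,w \right)} = \frac{-26 + r}{2 w}$
$\frac{Z{\left(P{\left(9 \right)},307 \right)}}{-27453} = \frac{\frac{1}{2} \cdot \frac{1}{307} \left(-26 + \left(-1 + 9\right)^{2}\right)}{-27453} = \frac{1}{2} \cdot \frac{1}{307} \left(-26 + 8^{2}\right) \left(- \frac{1}{27453}\right) = \frac{1}{2} \cdot \frac{1}{307} \left(-26 + 64\right) \left(- \frac{1}{27453}\right) = \frac{1}{2} \cdot \frac{1}{307} \cdot 38 \left(- \frac{1}{27453}\right) = \frac{19}{307} \left(- \frac{1}{27453}\right) = - \frac{19}{8428071}$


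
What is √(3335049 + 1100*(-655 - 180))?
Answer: √2416549 ≈ 1554.5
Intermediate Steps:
√(3335049 + 1100*(-655 - 180)) = √(3335049 + 1100*(-835)) = √(3335049 - 918500) = √2416549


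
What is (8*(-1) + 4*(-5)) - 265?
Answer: -293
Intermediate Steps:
(8*(-1) + 4*(-5)) - 265 = (-8 - 20) - 265 = -28 - 265 = -293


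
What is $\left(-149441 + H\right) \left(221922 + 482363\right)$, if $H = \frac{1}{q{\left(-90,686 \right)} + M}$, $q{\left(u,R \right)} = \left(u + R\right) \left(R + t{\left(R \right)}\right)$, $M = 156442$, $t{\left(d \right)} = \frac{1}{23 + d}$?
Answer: $- \frac{42183492529699935365}{400796878} \approx -1.0525 \cdot 10^{11}$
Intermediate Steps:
$q{\left(u,R \right)} = \left(R + u\right) \left(R + \frac{1}{23 + R}\right)$ ($q{\left(u,R \right)} = \left(u + R\right) \left(R + \frac{1}{23 + R}\right) = \left(R + u\right) \left(R + \frac{1}{23 + R}\right)$)
$H = \frac{709}{400796878}$ ($H = \frac{1}{\frac{686 - 90 + 686 \left(23 + 686\right) \left(686 - 90\right)}{23 + 686} + 156442} = \frac{1}{\frac{686 - 90 + 686 \cdot 709 \cdot 596}{709} + 156442} = \frac{1}{\frac{686 - 90 + 289878904}{709} + 156442} = \frac{1}{\frac{1}{709} \cdot 289879500 + 156442} = \frac{1}{\frac{289879500}{709} + 156442} = \frac{1}{\frac{400796878}{709}} = \frac{709}{400796878} \approx 1.769 \cdot 10^{-6}$)
$\left(-149441 + H\right) \left(221922 + 482363\right) = \left(-149441 + \frac{709}{400796878}\right) \left(221922 + 482363\right) = \left(- \frac{59895486244489}{400796878}\right) 704285 = - \frac{42183492529699935365}{400796878}$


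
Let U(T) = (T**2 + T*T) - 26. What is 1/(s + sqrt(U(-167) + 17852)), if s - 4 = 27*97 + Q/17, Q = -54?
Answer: 757129/1962272813 - 578*sqrt(18401)/1962272813 ≈ 0.00034589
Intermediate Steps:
U(T) = -26 + 2*T**2 (U(T) = (T**2 + T**2) - 26 = 2*T**2 - 26 = -26 + 2*T**2)
s = 44537/17 (s = 4 + (27*97 - 54/17) = 4 + (2619 - 54*1/17) = 4 + (2619 - 54/17) = 4 + 44469/17 = 44537/17 ≈ 2619.8)
1/(s + sqrt(U(-167) + 17852)) = 1/(44537/17 + sqrt((-26 + 2*(-167)**2) + 17852)) = 1/(44537/17 + sqrt((-26 + 2*27889) + 17852)) = 1/(44537/17 + sqrt((-26 + 55778) + 17852)) = 1/(44537/17 + sqrt(55752 + 17852)) = 1/(44537/17 + sqrt(73604)) = 1/(44537/17 + 2*sqrt(18401))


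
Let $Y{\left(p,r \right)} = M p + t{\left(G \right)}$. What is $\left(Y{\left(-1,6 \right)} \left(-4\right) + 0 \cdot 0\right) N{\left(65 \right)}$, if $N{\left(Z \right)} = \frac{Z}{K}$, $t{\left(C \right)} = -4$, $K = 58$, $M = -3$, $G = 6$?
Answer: $\frac{130}{29} \approx 4.4828$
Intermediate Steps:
$Y{\left(p,r \right)} = -4 - 3 p$ ($Y{\left(p,r \right)} = - 3 p - 4 = -4 - 3 p$)
$N{\left(Z \right)} = \frac{Z}{58}$
$\left(Y{\left(-1,6 \right)} \left(-4\right) + 0 \cdot 0\right) N{\left(65 \right)} = \left(\left(-4 - -3\right) \left(-4\right) + 0 \cdot 0\right) \frac{1}{58} \cdot 65 = \left(\left(-4 + 3\right) \left(-4\right) + 0\right) \frac{65}{58} = \left(\left(-1\right) \left(-4\right) + 0\right) \frac{65}{58} = \left(4 + 0\right) \frac{65}{58} = 4 \cdot \frac{65}{58} = \frac{130}{29}$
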